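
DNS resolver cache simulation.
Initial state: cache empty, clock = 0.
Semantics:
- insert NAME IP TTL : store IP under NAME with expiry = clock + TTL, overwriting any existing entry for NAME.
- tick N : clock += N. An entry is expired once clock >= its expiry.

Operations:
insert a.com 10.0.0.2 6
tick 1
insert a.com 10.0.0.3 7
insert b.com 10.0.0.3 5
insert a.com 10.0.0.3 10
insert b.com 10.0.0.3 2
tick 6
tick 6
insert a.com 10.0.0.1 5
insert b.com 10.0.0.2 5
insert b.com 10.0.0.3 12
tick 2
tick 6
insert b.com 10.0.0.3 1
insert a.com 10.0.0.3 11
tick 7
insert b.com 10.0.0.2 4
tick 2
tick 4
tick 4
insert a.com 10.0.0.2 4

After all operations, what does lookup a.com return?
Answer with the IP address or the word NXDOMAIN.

Answer: 10.0.0.2

Derivation:
Op 1: insert a.com -> 10.0.0.2 (expiry=0+6=6). clock=0
Op 2: tick 1 -> clock=1.
Op 3: insert a.com -> 10.0.0.3 (expiry=1+7=8). clock=1
Op 4: insert b.com -> 10.0.0.3 (expiry=1+5=6). clock=1
Op 5: insert a.com -> 10.0.0.3 (expiry=1+10=11). clock=1
Op 6: insert b.com -> 10.0.0.3 (expiry=1+2=3). clock=1
Op 7: tick 6 -> clock=7. purged={b.com}
Op 8: tick 6 -> clock=13. purged={a.com}
Op 9: insert a.com -> 10.0.0.1 (expiry=13+5=18). clock=13
Op 10: insert b.com -> 10.0.0.2 (expiry=13+5=18). clock=13
Op 11: insert b.com -> 10.0.0.3 (expiry=13+12=25). clock=13
Op 12: tick 2 -> clock=15.
Op 13: tick 6 -> clock=21. purged={a.com}
Op 14: insert b.com -> 10.0.0.3 (expiry=21+1=22). clock=21
Op 15: insert a.com -> 10.0.0.3 (expiry=21+11=32). clock=21
Op 16: tick 7 -> clock=28. purged={b.com}
Op 17: insert b.com -> 10.0.0.2 (expiry=28+4=32). clock=28
Op 18: tick 2 -> clock=30.
Op 19: tick 4 -> clock=34. purged={a.com,b.com}
Op 20: tick 4 -> clock=38.
Op 21: insert a.com -> 10.0.0.2 (expiry=38+4=42). clock=38
lookup a.com: present, ip=10.0.0.2 expiry=42 > clock=38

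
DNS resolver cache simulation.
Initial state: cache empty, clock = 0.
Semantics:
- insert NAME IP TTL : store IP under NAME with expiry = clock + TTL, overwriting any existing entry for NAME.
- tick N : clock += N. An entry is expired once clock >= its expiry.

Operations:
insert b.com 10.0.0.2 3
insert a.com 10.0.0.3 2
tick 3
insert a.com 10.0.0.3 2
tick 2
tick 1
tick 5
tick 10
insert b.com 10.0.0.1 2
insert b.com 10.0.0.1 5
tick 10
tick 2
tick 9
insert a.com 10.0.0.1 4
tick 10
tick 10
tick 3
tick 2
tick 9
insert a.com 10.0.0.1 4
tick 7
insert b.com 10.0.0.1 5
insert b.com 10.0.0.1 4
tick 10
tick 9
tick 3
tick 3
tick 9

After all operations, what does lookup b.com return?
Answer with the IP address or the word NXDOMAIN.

Answer: NXDOMAIN

Derivation:
Op 1: insert b.com -> 10.0.0.2 (expiry=0+3=3). clock=0
Op 2: insert a.com -> 10.0.0.3 (expiry=0+2=2). clock=0
Op 3: tick 3 -> clock=3. purged={a.com,b.com}
Op 4: insert a.com -> 10.0.0.3 (expiry=3+2=5). clock=3
Op 5: tick 2 -> clock=5. purged={a.com}
Op 6: tick 1 -> clock=6.
Op 7: tick 5 -> clock=11.
Op 8: tick 10 -> clock=21.
Op 9: insert b.com -> 10.0.0.1 (expiry=21+2=23). clock=21
Op 10: insert b.com -> 10.0.0.1 (expiry=21+5=26). clock=21
Op 11: tick 10 -> clock=31. purged={b.com}
Op 12: tick 2 -> clock=33.
Op 13: tick 9 -> clock=42.
Op 14: insert a.com -> 10.0.0.1 (expiry=42+4=46). clock=42
Op 15: tick 10 -> clock=52. purged={a.com}
Op 16: tick 10 -> clock=62.
Op 17: tick 3 -> clock=65.
Op 18: tick 2 -> clock=67.
Op 19: tick 9 -> clock=76.
Op 20: insert a.com -> 10.0.0.1 (expiry=76+4=80). clock=76
Op 21: tick 7 -> clock=83. purged={a.com}
Op 22: insert b.com -> 10.0.0.1 (expiry=83+5=88). clock=83
Op 23: insert b.com -> 10.0.0.1 (expiry=83+4=87). clock=83
Op 24: tick 10 -> clock=93. purged={b.com}
Op 25: tick 9 -> clock=102.
Op 26: tick 3 -> clock=105.
Op 27: tick 3 -> clock=108.
Op 28: tick 9 -> clock=117.
lookup b.com: not in cache (expired or never inserted)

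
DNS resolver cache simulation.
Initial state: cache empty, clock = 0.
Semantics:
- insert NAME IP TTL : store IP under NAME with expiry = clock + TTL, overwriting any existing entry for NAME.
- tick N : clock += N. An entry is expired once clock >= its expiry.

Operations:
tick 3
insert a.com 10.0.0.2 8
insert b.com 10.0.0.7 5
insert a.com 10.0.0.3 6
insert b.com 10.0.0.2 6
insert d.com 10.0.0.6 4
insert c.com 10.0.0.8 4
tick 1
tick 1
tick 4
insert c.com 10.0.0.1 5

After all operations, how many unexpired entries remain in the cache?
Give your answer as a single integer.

Op 1: tick 3 -> clock=3.
Op 2: insert a.com -> 10.0.0.2 (expiry=3+8=11). clock=3
Op 3: insert b.com -> 10.0.0.7 (expiry=3+5=8). clock=3
Op 4: insert a.com -> 10.0.0.3 (expiry=3+6=9). clock=3
Op 5: insert b.com -> 10.0.0.2 (expiry=3+6=9). clock=3
Op 6: insert d.com -> 10.0.0.6 (expiry=3+4=7). clock=3
Op 7: insert c.com -> 10.0.0.8 (expiry=3+4=7). clock=3
Op 8: tick 1 -> clock=4.
Op 9: tick 1 -> clock=5.
Op 10: tick 4 -> clock=9. purged={a.com,b.com,c.com,d.com}
Op 11: insert c.com -> 10.0.0.1 (expiry=9+5=14). clock=9
Final cache (unexpired): {c.com} -> size=1

Answer: 1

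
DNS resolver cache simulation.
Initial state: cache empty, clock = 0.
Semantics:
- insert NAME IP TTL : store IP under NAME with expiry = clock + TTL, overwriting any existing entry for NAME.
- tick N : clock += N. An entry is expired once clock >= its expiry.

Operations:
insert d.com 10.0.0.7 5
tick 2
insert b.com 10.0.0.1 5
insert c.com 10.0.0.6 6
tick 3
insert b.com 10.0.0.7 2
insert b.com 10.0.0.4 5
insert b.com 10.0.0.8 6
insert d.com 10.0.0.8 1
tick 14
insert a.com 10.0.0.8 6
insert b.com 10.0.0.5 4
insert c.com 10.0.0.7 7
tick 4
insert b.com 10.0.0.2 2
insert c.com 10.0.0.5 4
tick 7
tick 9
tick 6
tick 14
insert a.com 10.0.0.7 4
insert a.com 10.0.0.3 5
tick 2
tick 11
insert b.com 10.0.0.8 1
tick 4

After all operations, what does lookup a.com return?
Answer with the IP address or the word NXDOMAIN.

Op 1: insert d.com -> 10.0.0.7 (expiry=0+5=5). clock=0
Op 2: tick 2 -> clock=2.
Op 3: insert b.com -> 10.0.0.1 (expiry=2+5=7). clock=2
Op 4: insert c.com -> 10.0.0.6 (expiry=2+6=8). clock=2
Op 5: tick 3 -> clock=5. purged={d.com}
Op 6: insert b.com -> 10.0.0.7 (expiry=5+2=7). clock=5
Op 7: insert b.com -> 10.0.0.4 (expiry=5+5=10). clock=5
Op 8: insert b.com -> 10.0.0.8 (expiry=5+6=11). clock=5
Op 9: insert d.com -> 10.0.0.8 (expiry=5+1=6). clock=5
Op 10: tick 14 -> clock=19. purged={b.com,c.com,d.com}
Op 11: insert a.com -> 10.0.0.8 (expiry=19+6=25). clock=19
Op 12: insert b.com -> 10.0.0.5 (expiry=19+4=23). clock=19
Op 13: insert c.com -> 10.0.0.7 (expiry=19+7=26). clock=19
Op 14: tick 4 -> clock=23. purged={b.com}
Op 15: insert b.com -> 10.0.0.2 (expiry=23+2=25). clock=23
Op 16: insert c.com -> 10.0.0.5 (expiry=23+4=27). clock=23
Op 17: tick 7 -> clock=30. purged={a.com,b.com,c.com}
Op 18: tick 9 -> clock=39.
Op 19: tick 6 -> clock=45.
Op 20: tick 14 -> clock=59.
Op 21: insert a.com -> 10.0.0.7 (expiry=59+4=63). clock=59
Op 22: insert a.com -> 10.0.0.3 (expiry=59+5=64). clock=59
Op 23: tick 2 -> clock=61.
Op 24: tick 11 -> clock=72. purged={a.com}
Op 25: insert b.com -> 10.0.0.8 (expiry=72+1=73). clock=72
Op 26: tick 4 -> clock=76. purged={b.com}
lookup a.com: not in cache (expired or never inserted)

Answer: NXDOMAIN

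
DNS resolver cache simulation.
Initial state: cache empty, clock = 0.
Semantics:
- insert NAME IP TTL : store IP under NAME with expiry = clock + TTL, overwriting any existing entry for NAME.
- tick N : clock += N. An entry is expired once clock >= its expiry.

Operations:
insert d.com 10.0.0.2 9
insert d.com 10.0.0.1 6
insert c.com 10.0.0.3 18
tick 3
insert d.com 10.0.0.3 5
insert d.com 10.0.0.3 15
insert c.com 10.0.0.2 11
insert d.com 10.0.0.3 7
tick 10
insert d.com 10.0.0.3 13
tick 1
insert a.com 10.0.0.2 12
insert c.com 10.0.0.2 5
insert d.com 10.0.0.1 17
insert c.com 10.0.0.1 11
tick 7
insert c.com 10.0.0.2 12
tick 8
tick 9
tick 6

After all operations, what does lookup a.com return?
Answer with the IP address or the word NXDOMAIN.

Answer: NXDOMAIN

Derivation:
Op 1: insert d.com -> 10.0.0.2 (expiry=0+9=9). clock=0
Op 2: insert d.com -> 10.0.0.1 (expiry=0+6=6). clock=0
Op 3: insert c.com -> 10.0.0.3 (expiry=0+18=18). clock=0
Op 4: tick 3 -> clock=3.
Op 5: insert d.com -> 10.0.0.3 (expiry=3+5=8). clock=3
Op 6: insert d.com -> 10.0.0.3 (expiry=3+15=18). clock=3
Op 7: insert c.com -> 10.0.0.2 (expiry=3+11=14). clock=3
Op 8: insert d.com -> 10.0.0.3 (expiry=3+7=10). clock=3
Op 9: tick 10 -> clock=13. purged={d.com}
Op 10: insert d.com -> 10.0.0.3 (expiry=13+13=26). clock=13
Op 11: tick 1 -> clock=14. purged={c.com}
Op 12: insert a.com -> 10.0.0.2 (expiry=14+12=26). clock=14
Op 13: insert c.com -> 10.0.0.2 (expiry=14+5=19). clock=14
Op 14: insert d.com -> 10.0.0.1 (expiry=14+17=31). clock=14
Op 15: insert c.com -> 10.0.0.1 (expiry=14+11=25). clock=14
Op 16: tick 7 -> clock=21.
Op 17: insert c.com -> 10.0.0.2 (expiry=21+12=33). clock=21
Op 18: tick 8 -> clock=29. purged={a.com}
Op 19: tick 9 -> clock=38. purged={c.com,d.com}
Op 20: tick 6 -> clock=44.
lookup a.com: not in cache (expired or never inserted)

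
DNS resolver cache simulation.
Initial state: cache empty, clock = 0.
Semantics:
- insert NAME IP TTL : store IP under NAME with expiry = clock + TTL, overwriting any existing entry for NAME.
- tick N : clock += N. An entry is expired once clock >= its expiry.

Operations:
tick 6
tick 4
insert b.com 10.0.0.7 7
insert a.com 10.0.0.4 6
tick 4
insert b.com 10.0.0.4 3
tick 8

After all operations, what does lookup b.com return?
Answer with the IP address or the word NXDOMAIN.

Answer: NXDOMAIN

Derivation:
Op 1: tick 6 -> clock=6.
Op 2: tick 4 -> clock=10.
Op 3: insert b.com -> 10.0.0.7 (expiry=10+7=17). clock=10
Op 4: insert a.com -> 10.0.0.4 (expiry=10+6=16). clock=10
Op 5: tick 4 -> clock=14.
Op 6: insert b.com -> 10.0.0.4 (expiry=14+3=17). clock=14
Op 7: tick 8 -> clock=22. purged={a.com,b.com}
lookup b.com: not in cache (expired or never inserted)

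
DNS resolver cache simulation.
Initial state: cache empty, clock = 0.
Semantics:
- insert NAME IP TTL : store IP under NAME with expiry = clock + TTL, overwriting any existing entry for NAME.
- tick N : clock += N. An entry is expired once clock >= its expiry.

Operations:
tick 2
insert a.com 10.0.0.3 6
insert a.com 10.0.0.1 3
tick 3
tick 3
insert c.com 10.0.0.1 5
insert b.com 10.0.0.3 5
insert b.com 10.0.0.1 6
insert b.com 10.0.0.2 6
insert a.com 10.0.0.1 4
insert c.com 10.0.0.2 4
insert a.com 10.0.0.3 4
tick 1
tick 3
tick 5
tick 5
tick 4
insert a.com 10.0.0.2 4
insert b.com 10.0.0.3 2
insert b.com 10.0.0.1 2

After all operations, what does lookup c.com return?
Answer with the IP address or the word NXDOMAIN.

Answer: NXDOMAIN

Derivation:
Op 1: tick 2 -> clock=2.
Op 2: insert a.com -> 10.0.0.3 (expiry=2+6=8). clock=2
Op 3: insert a.com -> 10.0.0.1 (expiry=2+3=5). clock=2
Op 4: tick 3 -> clock=5. purged={a.com}
Op 5: tick 3 -> clock=8.
Op 6: insert c.com -> 10.0.0.1 (expiry=8+5=13). clock=8
Op 7: insert b.com -> 10.0.0.3 (expiry=8+5=13). clock=8
Op 8: insert b.com -> 10.0.0.1 (expiry=8+6=14). clock=8
Op 9: insert b.com -> 10.0.0.2 (expiry=8+6=14). clock=8
Op 10: insert a.com -> 10.0.0.1 (expiry=8+4=12). clock=8
Op 11: insert c.com -> 10.0.0.2 (expiry=8+4=12). clock=8
Op 12: insert a.com -> 10.0.0.3 (expiry=8+4=12). clock=8
Op 13: tick 1 -> clock=9.
Op 14: tick 3 -> clock=12. purged={a.com,c.com}
Op 15: tick 5 -> clock=17. purged={b.com}
Op 16: tick 5 -> clock=22.
Op 17: tick 4 -> clock=26.
Op 18: insert a.com -> 10.0.0.2 (expiry=26+4=30). clock=26
Op 19: insert b.com -> 10.0.0.3 (expiry=26+2=28). clock=26
Op 20: insert b.com -> 10.0.0.1 (expiry=26+2=28). clock=26
lookup c.com: not in cache (expired or never inserted)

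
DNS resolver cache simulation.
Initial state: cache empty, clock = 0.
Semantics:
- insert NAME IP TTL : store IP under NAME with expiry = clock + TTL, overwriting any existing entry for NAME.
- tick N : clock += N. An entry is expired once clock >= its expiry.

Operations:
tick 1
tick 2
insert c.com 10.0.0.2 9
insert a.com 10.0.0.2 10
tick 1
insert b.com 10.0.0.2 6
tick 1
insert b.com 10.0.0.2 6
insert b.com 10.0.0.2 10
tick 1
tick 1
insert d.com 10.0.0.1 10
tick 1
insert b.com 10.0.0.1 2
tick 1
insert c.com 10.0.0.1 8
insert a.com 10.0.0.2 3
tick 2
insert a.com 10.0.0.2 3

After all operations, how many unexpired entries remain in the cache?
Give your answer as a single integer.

Answer: 3

Derivation:
Op 1: tick 1 -> clock=1.
Op 2: tick 2 -> clock=3.
Op 3: insert c.com -> 10.0.0.2 (expiry=3+9=12). clock=3
Op 4: insert a.com -> 10.0.0.2 (expiry=3+10=13). clock=3
Op 5: tick 1 -> clock=4.
Op 6: insert b.com -> 10.0.0.2 (expiry=4+6=10). clock=4
Op 7: tick 1 -> clock=5.
Op 8: insert b.com -> 10.0.0.2 (expiry=5+6=11). clock=5
Op 9: insert b.com -> 10.0.0.2 (expiry=5+10=15). clock=5
Op 10: tick 1 -> clock=6.
Op 11: tick 1 -> clock=7.
Op 12: insert d.com -> 10.0.0.1 (expiry=7+10=17). clock=7
Op 13: tick 1 -> clock=8.
Op 14: insert b.com -> 10.0.0.1 (expiry=8+2=10). clock=8
Op 15: tick 1 -> clock=9.
Op 16: insert c.com -> 10.0.0.1 (expiry=9+8=17). clock=9
Op 17: insert a.com -> 10.0.0.2 (expiry=9+3=12). clock=9
Op 18: tick 2 -> clock=11. purged={b.com}
Op 19: insert a.com -> 10.0.0.2 (expiry=11+3=14). clock=11
Final cache (unexpired): {a.com,c.com,d.com} -> size=3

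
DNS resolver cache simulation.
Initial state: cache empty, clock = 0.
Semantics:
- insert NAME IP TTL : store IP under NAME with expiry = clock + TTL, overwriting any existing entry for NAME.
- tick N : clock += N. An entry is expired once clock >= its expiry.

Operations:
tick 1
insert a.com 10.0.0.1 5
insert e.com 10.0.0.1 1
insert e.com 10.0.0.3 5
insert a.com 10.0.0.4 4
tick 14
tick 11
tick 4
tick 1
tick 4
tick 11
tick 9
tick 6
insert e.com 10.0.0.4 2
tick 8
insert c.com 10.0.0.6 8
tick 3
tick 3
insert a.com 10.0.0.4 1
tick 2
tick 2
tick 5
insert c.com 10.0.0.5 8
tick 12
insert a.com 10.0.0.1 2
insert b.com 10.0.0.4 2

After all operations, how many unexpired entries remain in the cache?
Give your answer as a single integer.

Answer: 2

Derivation:
Op 1: tick 1 -> clock=1.
Op 2: insert a.com -> 10.0.0.1 (expiry=1+5=6). clock=1
Op 3: insert e.com -> 10.0.0.1 (expiry=1+1=2). clock=1
Op 4: insert e.com -> 10.0.0.3 (expiry=1+5=6). clock=1
Op 5: insert a.com -> 10.0.0.4 (expiry=1+4=5). clock=1
Op 6: tick 14 -> clock=15. purged={a.com,e.com}
Op 7: tick 11 -> clock=26.
Op 8: tick 4 -> clock=30.
Op 9: tick 1 -> clock=31.
Op 10: tick 4 -> clock=35.
Op 11: tick 11 -> clock=46.
Op 12: tick 9 -> clock=55.
Op 13: tick 6 -> clock=61.
Op 14: insert e.com -> 10.0.0.4 (expiry=61+2=63). clock=61
Op 15: tick 8 -> clock=69. purged={e.com}
Op 16: insert c.com -> 10.0.0.6 (expiry=69+8=77). clock=69
Op 17: tick 3 -> clock=72.
Op 18: tick 3 -> clock=75.
Op 19: insert a.com -> 10.0.0.4 (expiry=75+1=76). clock=75
Op 20: tick 2 -> clock=77. purged={a.com,c.com}
Op 21: tick 2 -> clock=79.
Op 22: tick 5 -> clock=84.
Op 23: insert c.com -> 10.0.0.5 (expiry=84+8=92). clock=84
Op 24: tick 12 -> clock=96. purged={c.com}
Op 25: insert a.com -> 10.0.0.1 (expiry=96+2=98). clock=96
Op 26: insert b.com -> 10.0.0.4 (expiry=96+2=98). clock=96
Final cache (unexpired): {a.com,b.com} -> size=2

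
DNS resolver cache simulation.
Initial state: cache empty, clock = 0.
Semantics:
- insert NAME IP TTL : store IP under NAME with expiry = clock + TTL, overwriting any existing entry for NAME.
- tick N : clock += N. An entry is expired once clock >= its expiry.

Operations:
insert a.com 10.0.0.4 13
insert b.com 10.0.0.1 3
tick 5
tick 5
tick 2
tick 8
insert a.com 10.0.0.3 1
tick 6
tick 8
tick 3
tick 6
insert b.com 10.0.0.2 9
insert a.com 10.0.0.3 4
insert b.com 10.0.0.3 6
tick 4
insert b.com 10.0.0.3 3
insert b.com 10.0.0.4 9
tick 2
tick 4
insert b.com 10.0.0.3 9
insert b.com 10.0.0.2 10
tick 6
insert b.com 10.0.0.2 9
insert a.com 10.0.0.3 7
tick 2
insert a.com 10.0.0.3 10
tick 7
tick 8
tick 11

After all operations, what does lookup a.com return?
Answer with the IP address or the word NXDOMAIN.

Op 1: insert a.com -> 10.0.0.4 (expiry=0+13=13). clock=0
Op 2: insert b.com -> 10.0.0.1 (expiry=0+3=3). clock=0
Op 3: tick 5 -> clock=5. purged={b.com}
Op 4: tick 5 -> clock=10.
Op 5: tick 2 -> clock=12.
Op 6: tick 8 -> clock=20. purged={a.com}
Op 7: insert a.com -> 10.0.0.3 (expiry=20+1=21). clock=20
Op 8: tick 6 -> clock=26. purged={a.com}
Op 9: tick 8 -> clock=34.
Op 10: tick 3 -> clock=37.
Op 11: tick 6 -> clock=43.
Op 12: insert b.com -> 10.0.0.2 (expiry=43+9=52). clock=43
Op 13: insert a.com -> 10.0.0.3 (expiry=43+4=47). clock=43
Op 14: insert b.com -> 10.0.0.3 (expiry=43+6=49). clock=43
Op 15: tick 4 -> clock=47. purged={a.com}
Op 16: insert b.com -> 10.0.0.3 (expiry=47+3=50). clock=47
Op 17: insert b.com -> 10.0.0.4 (expiry=47+9=56). clock=47
Op 18: tick 2 -> clock=49.
Op 19: tick 4 -> clock=53.
Op 20: insert b.com -> 10.0.0.3 (expiry=53+9=62). clock=53
Op 21: insert b.com -> 10.0.0.2 (expiry=53+10=63). clock=53
Op 22: tick 6 -> clock=59.
Op 23: insert b.com -> 10.0.0.2 (expiry=59+9=68). clock=59
Op 24: insert a.com -> 10.0.0.3 (expiry=59+7=66). clock=59
Op 25: tick 2 -> clock=61.
Op 26: insert a.com -> 10.0.0.3 (expiry=61+10=71). clock=61
Op 27: tick 7 -> clock=68. purged={b.com}
Op 28: tick 8 -> clock=76. purged={a.com}
Op 29: tick 11 -> clock=87.
lookup a.com: not in cache (expired or never inserted)

Answer: NXDOMAIN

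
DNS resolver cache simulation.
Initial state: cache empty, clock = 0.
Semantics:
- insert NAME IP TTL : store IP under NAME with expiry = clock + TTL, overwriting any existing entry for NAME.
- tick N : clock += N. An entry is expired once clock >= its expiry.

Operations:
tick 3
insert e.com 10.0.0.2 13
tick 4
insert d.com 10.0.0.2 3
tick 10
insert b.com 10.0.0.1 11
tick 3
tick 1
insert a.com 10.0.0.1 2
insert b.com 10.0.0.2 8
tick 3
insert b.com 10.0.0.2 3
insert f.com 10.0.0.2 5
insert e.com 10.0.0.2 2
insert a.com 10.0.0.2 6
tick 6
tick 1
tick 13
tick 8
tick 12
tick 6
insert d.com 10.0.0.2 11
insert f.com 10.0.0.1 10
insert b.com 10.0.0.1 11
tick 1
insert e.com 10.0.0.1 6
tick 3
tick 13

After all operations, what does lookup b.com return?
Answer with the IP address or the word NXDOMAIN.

Answer: NXDOMAIN

Derivation:
Op 1: tick 3 -> clock=3.
Op 2: insert e.com -> 10.0.0.2 (expiry=3+13=16). clock=3
Op 3: tick 4 -> clock=7.
Op 4: insert d.com -> 10.0.0.2 (expiry=7+3=10). clock=7
Op 5: tick 10 -> clock=17. purged={d.com,e.com}
Op 6: insert b.com -> 10.0.0.1 (expiry=17+11=28). clock=17
Op 7: tick 3 -> clock=20.
Op 8: tick 1 -> clock=21.
Op 9: insert a.com -> 10.0.0.1 (expiry=21+2=23). clock=21
Op 10: insert b.com -> 10.0.0.2 (expiry=21+8=29). clock=21
Op 11: tick 3 -> clock=24. purged={a.com}
Op 12: insert b.com -> 10.0.0.2 (expiry=24+3=27). clock=24
Op 13: insert f.com -> 10.0.0.2 (expiry=24+5=29). clock=24
Op 14: insert e.com -> 10.0.0.2 (expiry=24+2=26). clock=24
Op 15: insert a.com -> 10.0.0.2 (expiry=24+6=30). clock=24
Op 16: tick 6 -> clock=30. purged={a.com,b.com,e.com,f.com}
Op 17: tick 1 -> clock=31.
Op 18: tick 13 -> clock=44.
Op 19: tick 8 -> clock=52.
Op 20: tick 12 -> clock=64.
Op 21: tick 6 -> clock=70.
Op 22: insert d.com -> 10.0.0.2 (expiry=70+11=81). clock=70
Op 23: insert f.com -> 10.0.0.1 (expiry=70+10=80). clock=70
Op 24: insert b.com -> 10.0.0.1 (expiry=70+11=81). clock=70
Op 25: tick 1 -> clock=71.
Op 26: insert e.com -> 10.0.0.1 (expiry=71+6=77). clock=71
Op 27: tick 3 -> clock=74.
Op 28: tick 13 -> clock=87. purged={b.com,d.com,e.com,f.com}
lookup b.com: not in cache (expired or never inserted)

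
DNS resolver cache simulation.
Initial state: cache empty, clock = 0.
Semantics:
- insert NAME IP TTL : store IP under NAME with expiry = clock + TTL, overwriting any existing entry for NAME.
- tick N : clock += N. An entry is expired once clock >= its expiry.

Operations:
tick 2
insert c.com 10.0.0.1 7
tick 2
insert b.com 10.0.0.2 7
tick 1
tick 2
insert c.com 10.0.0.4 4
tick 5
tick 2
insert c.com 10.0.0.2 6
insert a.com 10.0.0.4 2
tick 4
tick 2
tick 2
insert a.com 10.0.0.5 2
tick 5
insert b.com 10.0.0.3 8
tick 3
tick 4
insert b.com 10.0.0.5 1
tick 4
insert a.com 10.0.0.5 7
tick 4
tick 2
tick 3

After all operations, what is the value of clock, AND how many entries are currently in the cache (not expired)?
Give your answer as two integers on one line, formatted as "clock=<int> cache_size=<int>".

Answer: clock=47 cache_size=0

Derivation:
Op 1: tick 2 -> clock=2.
Op 2: insert c.com -> 10.0.0.1 (expiry=2+7=9). clock=2
Op 3: tick 2 -> clock=4.
Op 4: insert b.com -> 10.0.0.2 (expiry=4+7=11). clock=4
Op 5: tick 1 -> clock=5.
Op 6: tick 2 -> clock=7.
Op 7: insert c.com -> 10.0.0.4 (expiry=7+4=11). clock=7
Op 8: tick 5 -> clock=12. purged={b.com,c.com}
Op 9: tick 2 -> clock=14.
Op 10: insert c.com -> 10.0.0.2 (expiry=14+6=20). clock=14
Op 11: insert a.com -> 10.0.0.4 (expiry=14+2=16). clock=14
Op 12: tick 4 -> clock=18. purged={a.com}
Op 13: tick 2 -> clock=20. purged={c.com}
Op 14: tick 2 -> clock=22.
Op 15: insert a.com -> 10.0.0.5 (expiry=22+2=24). clock=22
Op 16: tick 5 -> clock=27. purged={a.com}
Op 17: insert b.com -> 10.0.0.3 (expiry=27+8=35). clock=27
Op 18: tick 3 -> clock=30.
Op 19: tick 4 -> clock=34.
Op 20: insert b.com -> 10.0.0.5 (expiry=34+1=35). clock=34
Op 21: tick 4 -> clock=38. purged={b.com}
Op 22: insert a.com -> 10.0.0.5 (expiry=38+7=45). clock=38
Op 23: tick 4 -> clock=42.
Op 24: tick 2 -> clock=44.
Op 25: tick 3 -> clock=47. purged={a.com}
Final clock = 47
Final cache (unexpired): {} -> size=0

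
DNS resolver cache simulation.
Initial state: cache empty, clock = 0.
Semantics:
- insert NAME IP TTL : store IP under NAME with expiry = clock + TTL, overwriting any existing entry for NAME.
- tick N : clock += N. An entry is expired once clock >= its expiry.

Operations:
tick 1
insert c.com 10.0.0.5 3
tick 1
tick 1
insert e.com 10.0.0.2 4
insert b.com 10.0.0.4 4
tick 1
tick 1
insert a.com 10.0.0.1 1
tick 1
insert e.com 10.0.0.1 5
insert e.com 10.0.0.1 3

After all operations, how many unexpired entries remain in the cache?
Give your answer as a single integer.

Answer: 2

Derivation:
Op 1: tick 1 -> clock=1.
Op 2: insert c.com -> 10.0.0.5 (expiry=1+3=4). clock=1
Op 3: tick 1 -> clock=2.
Op 4: tick 1 -> clock=3.
Op 5: insert e.com -> 10.0.0.2 (expiry=3+4=7). clock=3
Op 6: insert b.com -> 10.0.0.4 (expiry=3+4=7). clock=3
Op 7: tick 1 -> clock=4. purged={c.com}
Op 8: tick 1 -> clock=5.
Op 9: insert a.com -> 10.0.0.1 (expiry=5+1=6). clock=5
Op 10: tick 1 -> clock=6. purged={a.com}
Op 11: insert e.com -> 10.0.0.1 (expiry=6+5=11). clock=6
Op 12: insert e.com -> 10.0.0.1 (expiry=6+3=9). clock=6
Final cache (unexpired): {b.com,e.com} -> size=2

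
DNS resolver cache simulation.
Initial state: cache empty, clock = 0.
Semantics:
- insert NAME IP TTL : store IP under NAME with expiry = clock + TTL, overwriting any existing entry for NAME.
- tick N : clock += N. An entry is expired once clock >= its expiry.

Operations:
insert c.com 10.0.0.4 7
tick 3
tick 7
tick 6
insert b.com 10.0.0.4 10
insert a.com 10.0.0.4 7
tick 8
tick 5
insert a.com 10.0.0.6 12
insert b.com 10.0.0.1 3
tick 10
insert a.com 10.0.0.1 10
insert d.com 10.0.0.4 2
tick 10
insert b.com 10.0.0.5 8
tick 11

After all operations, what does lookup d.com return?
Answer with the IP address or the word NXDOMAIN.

Op 1: insert c.com -> 10.0.0.4 (expiry=0+7=7). clock=0
Op 2: tick 3 -> clock=3.
Op 3: tick 7 -> clock=10. purged={c.com}
Op 4: tick 6 -> clock=16.
Op 5: insert b.com -> 10.0.0.4 (expiry=16+10=26). clock=16
Op 6: insert a.com -> 10.0.0.4 (expiry=16+7=23). clock=16
Op 7: tick 8 -> clock=24. purged={a.com}
Op 8: tick 5 -> clock=29. purged={b.com}
Op 9: insert a.com -> 10.0.0.6 (expiry=29+12=41). clock=29
Op 10: insert b.com -> 10.0.0.1 (expiry=29+3=32). clock=29
Op 11: tick 10 -> clock=39. purged={b.com}
Op 12: insert a.com -> 10.0.0.1 (expiry=39+10=49). clock=39
Op 13: insert d.com -> 10.0.0.4 (expiry=39+2=41). clock=39
Op 14: tick 10 -> clock=49. purged={a.com,d.com}
Op 15: insert b.com -> 10.0.0.5 (expiry=49+8=57). clock=49
Op 16: tick 11 -> clock=60. purged={b.com}
lookup d.com: not in cache (expired or never inserted)

Answer: NXDOMAIN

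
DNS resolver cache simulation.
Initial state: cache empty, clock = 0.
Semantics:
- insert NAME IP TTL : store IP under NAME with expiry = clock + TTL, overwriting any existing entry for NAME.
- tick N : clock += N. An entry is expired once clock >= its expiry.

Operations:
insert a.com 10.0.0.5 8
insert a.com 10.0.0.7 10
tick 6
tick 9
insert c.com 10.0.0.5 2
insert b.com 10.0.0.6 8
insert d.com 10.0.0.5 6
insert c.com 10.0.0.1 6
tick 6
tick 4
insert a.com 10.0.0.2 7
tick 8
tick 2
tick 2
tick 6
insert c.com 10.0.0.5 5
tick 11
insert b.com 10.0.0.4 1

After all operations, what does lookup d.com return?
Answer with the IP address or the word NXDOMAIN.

Answer: NXDOMAIN

Derivation:
Op 1: insert a.com -> 10.0.0.5 (expiry=0+8=8). clock=0
Op 2: insert a.com -> 10.0.0.7 (expiry=0+10=10). clock=0
Op 3: tick 6 -> clock=6.
Op 4: tick 9 -> clock=15. purged={a.com}
Op 5: insert c.com -> 10.0.0.5 (expiry=15+2=17). clock=15
Op 6: insert b.com -> 10.0.0.6 (expiry=15+8=23). clock=15
Op 7: insert d.com -> 10.0.0.5 (expiry=15+6=21). clock=15
Op 8: insert c.com -> 10.0.0.1 (expiry=15+6=21). clock=15
Op 9: tick 6 -> clock=21. purged={c.com,d.com}
Op 10: tick 4 -> clock=25. purged={b.com}
Op 11: insert a.com -> 10.0.0.2 (expiry=25+7=32). clock=25
Op 12: tick 8 -> clock=33. purged={a.com}
Op 13: tick 2 -> clock=35.
Op 14: tick 2 -> clock=37.
Op 15: tick 6 -> clock=43.
Op 16: insert c.com -> 10.0.0.5 (expiry=43+5=48). clock=43
Op 17: tick 11 -> clock=54. purged={c.com}
Op 18: insert b.com -> 10.0.0.4 (expiry=54+1=55). clock=54
lookup d.com: not in cache (expired or never inserted)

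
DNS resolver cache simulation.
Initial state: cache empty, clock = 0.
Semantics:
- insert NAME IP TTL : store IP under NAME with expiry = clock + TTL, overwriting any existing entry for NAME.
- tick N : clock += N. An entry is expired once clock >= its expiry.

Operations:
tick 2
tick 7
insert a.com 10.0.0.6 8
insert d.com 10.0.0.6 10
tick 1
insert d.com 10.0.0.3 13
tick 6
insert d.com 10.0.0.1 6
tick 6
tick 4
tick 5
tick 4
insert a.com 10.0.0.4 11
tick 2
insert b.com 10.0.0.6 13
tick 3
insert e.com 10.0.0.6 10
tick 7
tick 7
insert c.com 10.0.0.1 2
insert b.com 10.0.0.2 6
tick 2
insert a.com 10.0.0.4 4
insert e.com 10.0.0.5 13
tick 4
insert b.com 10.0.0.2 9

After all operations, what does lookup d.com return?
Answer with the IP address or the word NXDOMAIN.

Answer: NXDOMAIN

Derivation:
Op 1: tick 2 -> clock=2.
Op 2: tick 7 -> clock=9.
Op 3: insert a.com -> 10.0.0.6 (expiry=9+8=17). clock=9
Op 4: insert d.com -> 10.0.0.6 (expiry=9+10=19). clock=9
Op 5: tick 1 -> clock=10.
Op 6: insert d.com -> 10.0.0.3 (expiry=10+13=23). clock=10
Op 7: tick 6 -> clock=16.
Op 8: insert d.com -> 10.0.0.1 (expiry=16+6=22). clock=16
Op 9: tick 6 -> clock=22. purged={a.com,d.com}
Op 10: tick 4 -> clock=26.
Op 11: tick 5 -> clock=31.
Op 12: tick 4 -> clock=35.
Op 13: insert a.com -> 10.0.0.4 (expiry=35+11=46). clock=35
Op 14: tick 2 -> clock=37.
Op 15: insert b.com -> 10.0.0.6 (expiry=37+13=50). clock=37
Op 16: tick 3 -> clock=40.
Op 17: insert e.com -> 10.0.0.6 (expiry=40+10=50). clock=40
Op 18: tick 7 -> clock=47. purged={a.com}
Op 19: tick 7 -> clock=54. purged={b.com,e.com}
Op 20: insert c.com -> 10.0.0.1 (expiry=54+2=56). clock=54
Op 21: insert b.com -> 10.0.0.2 (expiry=54+6=60). clock=54
Op 22: tick 2 -> clock=56. purged={c.com}
Op 23: insert a.com -> 10.0.0.4 (expiry=56+4=60). clock=56
Op 24: insert e.com -> 10.0.0.5 (expiry=56+13=69). clock=56
Op 25: tick 4 -> clock=60. purged={a.com,b.com}
Op 26: insert b.com -> 10.0.0.2 (expiry=60+9=69). clock=60
lookup d.com: not in cache (expired or never inserted)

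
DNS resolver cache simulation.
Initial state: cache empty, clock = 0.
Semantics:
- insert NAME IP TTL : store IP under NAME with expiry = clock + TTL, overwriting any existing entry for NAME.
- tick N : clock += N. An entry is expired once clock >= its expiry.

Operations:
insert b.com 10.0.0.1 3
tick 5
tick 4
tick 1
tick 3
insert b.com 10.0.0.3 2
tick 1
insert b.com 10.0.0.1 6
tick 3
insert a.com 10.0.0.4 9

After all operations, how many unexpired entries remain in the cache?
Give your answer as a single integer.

Op 1: insert b.com -> 10.0.0.1 (expiry=0+3=3). clock=0
Op 2: tick 5 -> clock=5. purged={b.com}
Op 3: tick 4 -> clock=9.
Op 4: tick 1 -> clock=10.
Op 5: tick 3 -> clock=13.
Op 6: insert b.com -> 10.0.0.3 (expiry=13+2=15). clock=13
Op 7: tick 1 -> clock=14.
Op 8: insert b.com -> 10.0.0.1 (expiry=14+6=20). clock=14
Op 9: tick 3 -> clock=17.
Op 10: insert a.com -> 10.0.0.4 (expiry=17+9=26). clock=17
Final cache (unexpired): {a.com,b.com} -> size=2

Answer: 2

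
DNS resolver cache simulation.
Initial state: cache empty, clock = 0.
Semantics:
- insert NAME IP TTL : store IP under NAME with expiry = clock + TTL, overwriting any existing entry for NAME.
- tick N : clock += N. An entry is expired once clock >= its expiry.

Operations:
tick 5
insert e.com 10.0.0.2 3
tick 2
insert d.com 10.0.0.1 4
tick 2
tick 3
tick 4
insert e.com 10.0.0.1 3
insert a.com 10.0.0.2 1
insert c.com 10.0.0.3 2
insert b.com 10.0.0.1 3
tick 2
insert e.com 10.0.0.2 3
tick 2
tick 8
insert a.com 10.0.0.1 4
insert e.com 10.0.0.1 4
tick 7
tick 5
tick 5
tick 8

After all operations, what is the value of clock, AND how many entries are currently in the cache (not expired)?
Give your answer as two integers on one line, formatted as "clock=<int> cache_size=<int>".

Answer: clock=53 cache_size=0

Derivation:
Op 1: tick 5 -> clock=5.
Op 2: insert e.com -> 10.0.0.2 (expiry=5+3=8). clock=5
Op 3: tick 2 -> clock=7.
Op 4: insert d.com -> 10.0.0.1 (expiry=7+4=11). clock=7
Op 5: tick 2 -> clock=9. purged={e.com}
Op 6: tick 3 -> clock=12. purged={d.com}
Op 7: tick 4 -> clock=16.
Op 8: insert e.com -> 10.0.0.1 (expiry=16+3=19). clock=16
Op 9: insert a.com -> 10.0.0.2 (expiry=16+1=17). clock=16
Op 10: insert c.com -> 10.0.0.3 (expiry=16+2=18). clock=16
Op 11: insert b.com -> 10.0.0.1 (expiry=16+3=19). clock=16
Op 12: tick 2 -> clock=18. purged={a.com,c.com}
Op 13: insert e.com -> 10.0.0.2 (expiry=18+3=21). clock=18
Op 14: tick 2 -> clock=20. purged={b.com}
Op 15: tick 8 -> clock=28. purged={e.com}
Op 16: insert a.com -> 10.0.0.1 (expiry=28+4=32). clock=28
Op 17: insert e.com -> 10.0.0.1 (expiry=28+4=32). clock=28
Op 18: tick 7 -> clock=35. purged={a.com,e.com}
Op 19: tick 5 -> clock=40.
Op 20: tick 5 -> clock=45.
Op 21: tick 8 -> clock=53.
Final clock = 53
Final cache (unexpired): {} -> size=0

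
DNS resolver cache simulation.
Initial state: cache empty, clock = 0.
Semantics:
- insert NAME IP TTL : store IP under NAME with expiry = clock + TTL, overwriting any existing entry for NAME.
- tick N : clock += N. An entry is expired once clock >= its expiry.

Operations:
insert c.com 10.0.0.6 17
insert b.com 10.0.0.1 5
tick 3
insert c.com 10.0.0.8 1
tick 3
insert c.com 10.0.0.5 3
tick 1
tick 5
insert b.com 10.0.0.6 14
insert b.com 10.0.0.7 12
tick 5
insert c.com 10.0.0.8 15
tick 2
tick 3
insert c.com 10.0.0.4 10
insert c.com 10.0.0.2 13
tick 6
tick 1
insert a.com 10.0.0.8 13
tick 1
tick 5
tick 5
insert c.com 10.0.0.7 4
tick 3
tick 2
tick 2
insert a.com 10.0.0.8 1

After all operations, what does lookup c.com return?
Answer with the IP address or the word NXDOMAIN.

Answer: NXDOMAIN

Derivation:
Op 1: insert c.com -> 10.0.0.6 (expiry=0+17=17). clock=0
Op 2: insert b.com -> 10.0.0.1 (expiry=0+5=5). clock=0
Op 3: tick 3 -> clock=3.
Op 4: insert c.com -> 10.0.0.8 (expiry=3+1=4). clock=3
Op 5: tick 3 -> clock=6. purged={b.com,c.com}
Op 6: insert c.com -> 10.0.0.5 (expiry=6+3=9). clock=6
Op 7: tick 1 -> clock=7.
Op 8: tick 5 -> clock=12. purged={c.com}
Op 9: insert b.com -> 10.0.0.6 (expiry=12+14=26). clock=12
Op 10: insert b.com -> 10.0.0.7 (expiry=12+12=24). clock=12
Op 11: tick 5 -> clock=17.
Op 12: insert c.com -> 10.0.0.8 (expiry=17+15=32). clock=17
Op 13: tick 2 -> clock=19.
Op 14: tick 3 -> clock=22.
Op 15: insert c.com -> 10.0.0.4 (expiry=22+10=32). clock=22
Op 16: insert c.com -> 10.0.0.2 (expiry=22+13=35). clock=22
Op 17: tick 6 -> clock=28. purged={b.com}
Op 18: tick 1 -> clock=29.
Op 19: insert a.com -> 10.0.0.8 (expiry=29+13=42). clock=29
Op 20: tick 1 -> clock=30.
Op 21: tick 5 -> clock=35. purged={c.com}
Op 22: tick 5 -> clock=40.
Op 23: insert c.com -> 10.0.0.7 (expiry=40+4=44). clock=40
Op 24: tick 3 -> clock=43. purged={a.com}
Op 25: tick 2 -> clock=45. purged={c.com}
Op 26: tick 2 -> clock=47.
Op 27: insert a.com -> 10.0.0.8 (expiry=47+1=48). clock=47
lookup c.com: not in cache (expired or never inserted)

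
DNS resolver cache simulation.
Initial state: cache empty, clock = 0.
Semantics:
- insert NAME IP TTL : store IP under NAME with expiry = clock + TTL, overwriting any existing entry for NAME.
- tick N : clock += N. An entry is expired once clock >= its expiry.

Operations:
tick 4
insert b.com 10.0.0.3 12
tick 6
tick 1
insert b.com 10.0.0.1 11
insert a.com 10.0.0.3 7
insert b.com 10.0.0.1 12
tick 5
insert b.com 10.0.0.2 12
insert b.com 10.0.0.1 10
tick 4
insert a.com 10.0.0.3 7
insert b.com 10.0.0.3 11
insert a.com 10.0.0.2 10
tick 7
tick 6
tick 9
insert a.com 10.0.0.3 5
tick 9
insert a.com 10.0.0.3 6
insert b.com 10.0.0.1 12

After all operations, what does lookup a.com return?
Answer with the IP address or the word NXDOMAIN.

Answer: 10.0.0.3

Derivation:
Op 1: tick 4 -> clock=4.
Op 2: insert b.com -> 10.0.0.3 (expiry=4+12=16). clock=4
Op 3: tick 6 -> clock=10.
Op 4: tick 1 -> clock=11.
Op 5: insert b.com -> 10.0.0.1 (expiry=11+11=22). clock=11
Op 6: insert a.com -> 10.0.0.3 (expiry=11+7=18). clock=11
Op 7: insert b.com -> 10.0.0.1 (expiry=11+12=23). clock=11
Op 8: tick 5 -> clock=16.
Op 9: insert b.com -> 10.0.0.2 (expiry=16+12=28). clock=16
Op 10: insert b.com -> 10.0.0.1 (expiry=16+10=26). clock=16
Op 11: tick 4 -> clock=20. purged={a.com}
Op 12: insert a.com -> 10.0.0.3 (expiry=20+7=27). clock=20
Op 13: insert b.com -> 10.0.0.3 (expiry=20+11=31). clock=20
Op 14: insert a.com -> 10.0.0.2 (expiry=20+10=30). clock=20
Op 15: tick 7 -> clock=27.
Op 16: tick 6 -> clock=33. purged={a.com,b.com}
Op 17: tick 9 -> clock=42.
Op 18: insert a.com -> 10.0.0.3 (expiry=42+5=47). clock=42
Op 19: tick 9 -> clock=51. purged={a.com}
Op 20: insert a.com -> 10.0.0.3 (expiry=51+6=57). clock=51
Op 21: insert b.com -> 10.0.0.1 (expiry=51+12=63). clock=51
lookup a.com: present, ip=10.0.0.3 expiry=57 > clock=51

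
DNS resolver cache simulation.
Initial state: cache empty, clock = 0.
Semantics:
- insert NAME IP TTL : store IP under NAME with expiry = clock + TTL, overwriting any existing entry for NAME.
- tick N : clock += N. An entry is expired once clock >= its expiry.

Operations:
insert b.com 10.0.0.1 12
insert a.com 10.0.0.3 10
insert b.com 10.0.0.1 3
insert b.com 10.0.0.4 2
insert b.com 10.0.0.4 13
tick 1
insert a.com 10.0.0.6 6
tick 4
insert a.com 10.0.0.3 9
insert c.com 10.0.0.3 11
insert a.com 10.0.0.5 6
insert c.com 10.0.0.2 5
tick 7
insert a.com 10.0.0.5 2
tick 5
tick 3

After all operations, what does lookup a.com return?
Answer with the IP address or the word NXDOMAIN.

Op 1: insert b.com -> 10.0.0.1 (expiry=0+12=12). clock=0
Op 2: insert a.com -> 10.0.0.3 (expiry=0+10=10). clock=0
Op 3: insert b.com -> 10.0.0.1 (expiry=0+3=3). clock=0
Op 4: insert b.com -> 10.0.0.4 (expiry=0+2=2). clock=0
Op 5: insert b.com -> 10.0.0.4 (expiry=0+13=13). clock=0
Op 6: tick 1 -> clock=1.
Op 7: insert a.com -> 10.0.0.6 (expiry=1+6=7). clock=1
Op 8: tick 4 -> clock=5.
Op 9: insert a.com -> 10.0.0.3 (expiry=5+9=14). clock=5
Op 10: insert c.com -> 10.0.0.3 (expiry=5+11=16). clock=5
Op 11: insert a.com -> 10.0.0.5 (expiry=5+6=11). clock=5
Op 12: insert c.com -> 10.0.0.2 (expiry=5+5=10). clock=5
Op 13: tick 7 -> clock=12. purged={a.com,c.com}
Op 14: insert a.com -> 10.0.0.5 (expiry=12+2=14). clock=12
Op 15: tick 5 -> clock=17. purged={a.com,b.com}
Op 16: tick 3 -> clock=20.
lookup a.com: not in cache (expired or never inserted)

Answer: NXDOMAIN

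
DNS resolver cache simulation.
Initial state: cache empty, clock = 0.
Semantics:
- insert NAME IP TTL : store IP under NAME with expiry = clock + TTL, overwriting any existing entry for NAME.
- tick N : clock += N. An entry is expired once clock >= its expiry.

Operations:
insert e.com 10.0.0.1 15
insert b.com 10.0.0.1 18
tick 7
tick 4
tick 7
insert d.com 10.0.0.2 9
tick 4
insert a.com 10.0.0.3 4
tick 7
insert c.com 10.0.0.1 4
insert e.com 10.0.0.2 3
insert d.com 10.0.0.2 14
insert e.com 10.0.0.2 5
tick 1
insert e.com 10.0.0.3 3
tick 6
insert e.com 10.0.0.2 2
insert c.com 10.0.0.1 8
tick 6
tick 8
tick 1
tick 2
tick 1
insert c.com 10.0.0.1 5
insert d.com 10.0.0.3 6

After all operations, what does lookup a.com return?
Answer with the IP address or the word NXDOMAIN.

Op 1: insert e.com -> 10.0.0.1 (expiry=0+15=15). clock=0
Op 2: insert b.com -> 10.0.0.1 (expiry=0+18=18). clock=0
Op 3: tick 7 -> clock=7.
Op 4: tick 4 -> clock=11.
Op 5: tick 7 -> clock=18. purged={b.com,e.com}
Op 6: insert d.com -> 10.0.0.2 (expiry=18+9=27). clock=18
Op 7: tick 4 -> clock=22.
Op 8: insert a.com -> 10.0.0.3 (expiry=22+4=26). clock=22
Op 9: tick 7 -> clock=29. purged={a.com,d.com}
Op 10: insert c.com -> 10.0.0.1 (expiry=29+4=33). clock=29
Op 11: insert e.com -> 10.0.0.2 (expiry=29+3=32). clock=29
Op 12: insert d.com -> 10.0.0.2 (expiry=29+14=43). clock=29
Op 13: insert e.com -> 10.0.0.2 (expiry=29+5=34). clock=29
Op 14: tick 1 -> clock=30.
Op 15: insert e.com -> 10.0.0.3 (expiry=30+3=33). clock=30
Op 16: tick 6 -> clock=36. purged={c.com,e.com}
Op 17: insert e.com -> 10.0.0.2 (expiry=36+2=38). clock=36
Op 18: insert c.com -> 10.0.0.1 (expiry=36+8=44). clock=36
Op 19: tick 6 -> clock=42. purged={e.com}
Op 20: tick 8 -> clock=50. purged={c.com,d.com}
Op 21: tick 1 -> clock=51.
Op 22: tick 2 -> clock=53.
Op 23: tick 1 -> clock=54.
Op 24: insert c.com -> 10.0.0.1 (expiry=54+5=59). clock=54
Op 25: insert d.com -> 10.0.0.3 (expiry=54+6=60). clock=54
lookup a.com: not in cache (expired or never inserted)

Answer: NXDOMAIN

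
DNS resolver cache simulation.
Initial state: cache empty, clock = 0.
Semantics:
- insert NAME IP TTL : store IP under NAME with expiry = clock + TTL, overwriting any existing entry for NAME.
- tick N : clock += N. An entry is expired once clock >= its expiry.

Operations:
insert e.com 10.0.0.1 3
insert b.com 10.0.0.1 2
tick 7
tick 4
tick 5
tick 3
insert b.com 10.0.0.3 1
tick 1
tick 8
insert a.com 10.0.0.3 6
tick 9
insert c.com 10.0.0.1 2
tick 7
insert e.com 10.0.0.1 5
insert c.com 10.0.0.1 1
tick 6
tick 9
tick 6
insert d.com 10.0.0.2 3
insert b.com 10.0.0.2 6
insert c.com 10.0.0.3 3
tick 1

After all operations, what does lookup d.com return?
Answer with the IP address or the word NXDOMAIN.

Op 1: insert e.com -> 10.0.0.1 (expiry=0+3=3). clock=0
Op 2: insert b.com -> 10.0.0.1 (expiry=0+2=2). clock=0
Op 3: tick 7 -> clock=7. purged={b.com,e.com}
Op 4: tick 4 -> clock=11.
Op 5: tick 5 -> clock=16.
Op 6: tick 3 -> clock=19.
Op 7: insert b.com -> 10.0.0.3 (expiry=19+1=20). clock=19
Op 8: tick 1 -> clock=20. purged={b.com}
Op 9: tick 8 -> clock=28.
Op 10: insert a.com -> 10.0.0.3 (expiry=28+6=34). clock=28
Op 11: tick 9 -> clock=37. purged={a.com}
Op 12: insert c.com -> 10.0.0.1 (expiry=37+2=39). clock=37
Op 13: tick 7 -> clock=44. purged={c.com}
Op 14: insert e.com -> 10.0.0.1 (expiry=44+5=49). clock=44
Op 15: insert c.com -> 10.0.0.1 (expiry=44+1=45). clock=44
Op 16: tick 6 -> clock=50. purged={c.com,e.com}
Op 17: tick 9 -> clock=59.
Op 18: tick 6 -> clock=65.
Op 19: insert d.com -> 10.0.0.2 (expiry=65+3=68). clock=65
Op 20: insert b.com -> 10.0.0.2 (expiry=65+6=71). clock=65
Op 21: insert c.com -> 10.0.0.3 (expiry=65+3=68). clock=65
Op 22: tick 1 -> clock=66.
lookup d.com: present, ip=10.0.0.2 expiry=68 > clock=66

Answer: 10.0.0.2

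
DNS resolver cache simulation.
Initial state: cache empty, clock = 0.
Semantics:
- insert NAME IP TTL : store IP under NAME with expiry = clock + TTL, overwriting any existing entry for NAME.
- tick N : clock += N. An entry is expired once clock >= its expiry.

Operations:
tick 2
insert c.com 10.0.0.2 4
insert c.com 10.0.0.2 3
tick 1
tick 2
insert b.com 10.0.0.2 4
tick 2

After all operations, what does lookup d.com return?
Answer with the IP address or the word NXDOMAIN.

Answer: NXDOMAIN

Derivation:
Op 1: tick 2 -> clock=2.
Op 2: insert c.com -> 10.0.0.2 (expiry=2+4=6). clock=2
Op 3: insert c.com -> 10.0.0.2 (expiry=2+3=5). clock=2
Op 4: tick 1 -> clock=3.
Op 5: tick 2 -> clock=5. purged={c.com}
Op 6: insert b.com -> 10.0.0.2 (expiry=5+4=9). clock=5
Op 7: tick 2 -> clock=7.
lookup d.com: not in cache (expired or never inserted)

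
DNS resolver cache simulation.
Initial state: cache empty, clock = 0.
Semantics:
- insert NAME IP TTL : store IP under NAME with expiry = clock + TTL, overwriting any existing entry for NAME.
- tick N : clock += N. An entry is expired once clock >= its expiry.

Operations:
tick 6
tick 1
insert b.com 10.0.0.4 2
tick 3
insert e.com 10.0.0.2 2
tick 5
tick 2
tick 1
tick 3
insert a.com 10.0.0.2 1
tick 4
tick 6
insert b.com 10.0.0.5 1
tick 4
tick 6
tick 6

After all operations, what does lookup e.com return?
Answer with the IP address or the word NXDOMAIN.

Op 1: tick 6 -> clock=6.
Op 2: tick 1 -> clock=7.
Op 3: insert b.com -> 10.0.0.4 (expiry=7+2=9). clock=7
Op 4: tick 3 -> clock=10. purged={b.com}
Op 5: insert e.com -> 10.0.0.2 (expiry=10+2=12). clock=10
Op 6: tick 5 -> clock=15. purged={e.com}
Op 7: tick 2 -> clock=17.
Op 8: tick 1 -> clock=18.
Op 9: tick 3 -> clock=21.
Op 10: insert a.com -> 10.0.0.2 (expiry=21+1=22). clock=21
Op 11: tick 4 -> clock=25. purged={a.com}
Op 12: tick 6 -> clock=31.
Op 13: insert b.com -> 10.0.0.5 (expiry=31+1=32). clock=31
Op 14: tick 4 -> clock=35. purged={b.com}
Op 15: tick 6 -> clock=41.
Op 16: tick 6 -> clock=47.
lookup e.com: not in cache (expired or never inserted)

Answer: NXDOMAIN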